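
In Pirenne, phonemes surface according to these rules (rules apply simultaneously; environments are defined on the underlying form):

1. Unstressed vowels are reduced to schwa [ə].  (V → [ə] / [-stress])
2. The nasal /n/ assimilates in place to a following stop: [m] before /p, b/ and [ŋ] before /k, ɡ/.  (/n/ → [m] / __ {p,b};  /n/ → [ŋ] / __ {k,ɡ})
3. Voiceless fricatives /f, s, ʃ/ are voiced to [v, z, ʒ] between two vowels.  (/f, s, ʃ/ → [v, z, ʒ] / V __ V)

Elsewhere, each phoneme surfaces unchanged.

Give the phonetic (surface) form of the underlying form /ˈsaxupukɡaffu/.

[ˈsaxəpəkɡəffə]

/s/ (word-initial): rule 3 targets it, but not between two vowels → unchanged [s].
/a/ (between /s/ and /x/): rule 1 targets it, but not in an unstressed syllable → unchanged [a].
/x/ — not in any rule's target class → [x].
/u/ (between /x/ and /p/) occurs in an unstressed syllable → [ə] by rule 1.
/p/ (between /u/ and /u/): no rule targets it → [p].
/u/ (between /p/ and /k/) occurs in an unstressed syllable → [ə] by rule 1.
/k/ stays [k].
/ɡ/ (between /k/ and /a/) is unaffected → [ɡ].
/a/ (between /ɡ/ and /f/): in an unstressed syllable, so rule 1 applies → [ə].
/f/ (between /a/ and /f/) fails the environment for rule 3, so it stays [f].
/f/ (between /f/ and /u/) fails the environment for rule 3, so it stays [f].
Rule 1 applies to /u/ (word-final: in an unstressed syllable) → [ə].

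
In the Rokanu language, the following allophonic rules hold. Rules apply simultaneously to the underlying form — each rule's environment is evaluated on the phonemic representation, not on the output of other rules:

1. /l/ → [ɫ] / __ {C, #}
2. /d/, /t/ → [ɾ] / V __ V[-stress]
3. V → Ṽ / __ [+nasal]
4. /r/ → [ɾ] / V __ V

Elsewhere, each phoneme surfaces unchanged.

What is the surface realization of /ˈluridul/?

[ˈluɾiɾuɫ]

/l/ (word-initial) is in the target of rule 1 but the environment (word-finally or immediately before a consonant) is not met → [l].
/u/ (between /l/ and /r/) fails the environment for rule 3, so it stays [u].
/r/ (between /u/ and /i/) occurs between two vowels → [ɾ] by rule 4.
/i/ — between /r/ and /d/; rule 3 does not apply here → [i].
/d/ (between /i/ and /u/): between a vowel and a following unstressed vowel, so rule 2 applies → [ɾ].
/u/ — between /d/ and /l/; rule 3 does not apply here → [u].
/l/ (word-final): word-finally or immediately before a consonant, so rule 1 applies → [ɫ].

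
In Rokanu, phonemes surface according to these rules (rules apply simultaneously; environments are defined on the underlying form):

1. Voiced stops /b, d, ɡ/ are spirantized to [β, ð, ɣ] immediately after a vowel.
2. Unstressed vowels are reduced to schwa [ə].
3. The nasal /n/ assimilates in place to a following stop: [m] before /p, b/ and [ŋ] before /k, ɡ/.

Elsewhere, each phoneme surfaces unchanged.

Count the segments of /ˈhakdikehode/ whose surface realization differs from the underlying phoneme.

Segments that undergo a rule: /i/ → [ə] (rule 2); /e/ → [ə] (rule 2); /o/ → [ə] (rule 2); /d/ → [ð] (rule 1); /e/ → [ə] (rule 2).
All other segments surface unchanged.

5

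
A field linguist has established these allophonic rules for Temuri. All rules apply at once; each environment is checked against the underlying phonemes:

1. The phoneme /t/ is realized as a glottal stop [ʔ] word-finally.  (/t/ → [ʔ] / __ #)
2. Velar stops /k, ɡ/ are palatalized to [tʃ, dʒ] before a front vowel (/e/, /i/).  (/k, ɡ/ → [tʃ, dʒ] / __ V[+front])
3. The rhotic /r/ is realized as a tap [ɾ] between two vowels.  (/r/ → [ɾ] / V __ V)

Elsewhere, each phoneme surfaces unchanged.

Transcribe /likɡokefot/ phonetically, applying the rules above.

/l/ (word-initial) is unaffected → [l].
/i/ stays [i].
/k/ (between /i/ and /ɡ/) is in the target of rule 2 but the environment (before a front vowel) is not met → [k].
/ɡ/ (between /k/ and /o/): rule 2 targets it, but not before a front vowel → unchanged [ɡ].
/o/ (between /ɡ/ and /k/): no rule targets it → [o].
/k/ (between /o/ and /e/) occurs before a front vowel → [tʃ] by rule 2.
/e/ (between /k/ and /f/) is unaffected → [e].
/f/ (between /e/ and /o/) is unaffected → [f].
/o/ (between /f/ and /t/) is unaffected → [o].
/t/ (word-final): word-finally, so rule 1 applies → [ʔ].

[likɡotʃefoʔ]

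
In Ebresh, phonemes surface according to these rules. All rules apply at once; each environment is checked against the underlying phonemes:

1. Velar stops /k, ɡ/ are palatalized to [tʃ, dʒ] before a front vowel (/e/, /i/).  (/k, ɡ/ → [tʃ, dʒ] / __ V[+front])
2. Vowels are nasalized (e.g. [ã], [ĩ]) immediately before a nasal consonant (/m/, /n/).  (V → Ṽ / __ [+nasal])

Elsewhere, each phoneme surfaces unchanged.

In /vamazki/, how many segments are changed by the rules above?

2

Segments that undergo a rule: /a/ → [ã] (rule 2); /k/ → [tʃ] (rule 1).
All other segments surface unchanged.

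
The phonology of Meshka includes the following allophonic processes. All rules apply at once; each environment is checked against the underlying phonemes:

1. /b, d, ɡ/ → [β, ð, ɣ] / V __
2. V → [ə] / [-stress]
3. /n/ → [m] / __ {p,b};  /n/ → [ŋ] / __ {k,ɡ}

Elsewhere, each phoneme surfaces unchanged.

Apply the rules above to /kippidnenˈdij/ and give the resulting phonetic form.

/k/ (word-initial): no rule targets it → [k].
/i/ — between /k/ and /p/, in an unstressed syllable — surfaces as [ə] (rule 2).
/p/ (between /i/ and /p/): no rule targets it → [p].
/p/ — not in any rule's target class → [p].
/i/ (between /p/ and /d/): in an unstressed syllable, so rule 2 applies → [ə].
/d/ (between /i/ and /n/) occurs immediately after a vowel → [ð] by rule 1.
/n/ (between /d/ and /e/): rule 3 targets it, but not before a labial or velar stop → unchanged [n].
/e/ (between /n/ and /n/): in an unstressed syllable, so rule 2 applies → [ə].
/n/ (between /e/ and /d/) fails the environment for rule 3, so it stays [n].
/d/ (between /n/ and /i/) fails the environment for rule 1, so it stays [d].
/i/ (between /d/ and /j/): rule 2 targets it, but not in an unstressed syllable → unchanged [i].
/j/ (word-final) is unaffected → [j].

[kəppəðnənˈdij]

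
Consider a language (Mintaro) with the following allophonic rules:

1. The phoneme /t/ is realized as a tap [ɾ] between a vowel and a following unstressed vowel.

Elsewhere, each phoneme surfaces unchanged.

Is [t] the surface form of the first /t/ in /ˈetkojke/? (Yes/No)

Yes

/t/ (between /e/ and /k/) is in the target of rule 1 but the environment (between a vowel and a following unstressed vowel) is not met → [t].
The actual realization is [t], which matches [t].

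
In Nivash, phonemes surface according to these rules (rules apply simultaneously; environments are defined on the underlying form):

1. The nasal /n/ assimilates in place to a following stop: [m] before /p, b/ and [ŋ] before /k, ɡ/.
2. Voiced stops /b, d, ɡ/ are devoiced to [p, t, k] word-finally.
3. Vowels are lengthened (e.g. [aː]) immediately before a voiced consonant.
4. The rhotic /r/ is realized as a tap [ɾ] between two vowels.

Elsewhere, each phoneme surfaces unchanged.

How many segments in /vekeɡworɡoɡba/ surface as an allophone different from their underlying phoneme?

Segments that undergo a rule: /e/ → [eː] (rule 3); /o/ → [oː] (rule 3); /o/ → [oː] (rule 3).
All other segments surface unchanged.

3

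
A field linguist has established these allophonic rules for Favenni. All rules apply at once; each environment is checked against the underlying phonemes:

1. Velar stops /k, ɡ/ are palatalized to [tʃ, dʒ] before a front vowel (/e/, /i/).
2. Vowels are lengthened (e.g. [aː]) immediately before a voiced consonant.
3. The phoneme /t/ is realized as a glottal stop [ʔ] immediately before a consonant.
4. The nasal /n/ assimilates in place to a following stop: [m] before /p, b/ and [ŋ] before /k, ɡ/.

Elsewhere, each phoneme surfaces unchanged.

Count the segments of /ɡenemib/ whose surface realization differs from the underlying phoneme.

4

Segments that undergo a rule: /ɡ/ → [dʒ] (rule 1); /e/ → [eː] (rule 2); /e/ → [eː] (rule 2); /i/ → [iː] (rule 2).
All other segments surface unchanged.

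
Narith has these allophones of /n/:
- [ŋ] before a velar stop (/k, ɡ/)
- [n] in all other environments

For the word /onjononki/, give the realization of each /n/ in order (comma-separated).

Occurrence 1 (position 2): no conditioning environment matches → elsewhere allophone [n].
Occurrence 2 (position 5): no conditioning environment matches → elsewhere allophone [n].
Occurrence 3 (position 7): before a velar stop → [ŋ].

[n], [n], [ŋ]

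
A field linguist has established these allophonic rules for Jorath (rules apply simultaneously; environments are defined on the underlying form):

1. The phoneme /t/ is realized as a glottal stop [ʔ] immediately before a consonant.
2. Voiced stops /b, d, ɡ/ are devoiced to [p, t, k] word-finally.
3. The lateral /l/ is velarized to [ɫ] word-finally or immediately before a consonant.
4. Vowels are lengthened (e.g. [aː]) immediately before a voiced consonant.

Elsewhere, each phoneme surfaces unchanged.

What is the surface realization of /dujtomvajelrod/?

[duːjtoːmvaːjeːɫroːt]

/d/ (word-initial): rule 2 targets it, but not word-finally → unchanged [d].
/u/ (between /d/ and /j/) occurs before a voiced consonant → [uː] by rule 4.
/j/ stays [j].
/t/ (between /j/ and /o/) fails the environment for rule 1, so it stays [t].
/o/ (between /t/ and /m/) occurs before a voiced consonant → [oː] by rule 4.
/m/ (between /o/ and /v/): no rule targets it → [m].
/v/ (between /m/ and /a/): no rule targets it → [v].
Rule 4 applies to /a/ (between /v/ and /j/: before a voiced consonant) → [aː].
/j/ (between /a/ and /e/) is unaffected → [j].
/e/ — between /j/ and /l/, before a voiced consonant — surfaces as [eː] (rule 4).
/l/ — between /e/ and /r/, word-finally or immediately before a consonant — surfaces as [ɫ] (rule 3).
/r/ — not in any rule's target class → [r].
/o/ — between /r/ and /d/, before a voiced consonant — surfaces as [oː] (rule 4).
/d/ meets the environment for rule 2 (word-finally) → [t].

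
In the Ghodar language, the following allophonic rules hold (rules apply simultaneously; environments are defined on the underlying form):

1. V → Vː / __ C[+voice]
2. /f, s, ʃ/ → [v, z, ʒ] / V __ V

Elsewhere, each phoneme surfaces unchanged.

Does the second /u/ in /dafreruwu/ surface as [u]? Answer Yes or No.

Yes

/u/ (word-final) is in the target of rule 1 but the environment (before a voiced consonant) is not met → [u].
The actual realization is [u], which matches [u].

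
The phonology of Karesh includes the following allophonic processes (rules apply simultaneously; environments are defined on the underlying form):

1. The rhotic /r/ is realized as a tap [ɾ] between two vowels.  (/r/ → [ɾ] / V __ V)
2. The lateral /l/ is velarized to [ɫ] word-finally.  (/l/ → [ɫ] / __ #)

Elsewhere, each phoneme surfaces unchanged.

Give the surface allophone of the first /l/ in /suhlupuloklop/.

/l/ (between /h/ and /u/): rule 2 targets it, but not word-finally → unchanged [l].

[l]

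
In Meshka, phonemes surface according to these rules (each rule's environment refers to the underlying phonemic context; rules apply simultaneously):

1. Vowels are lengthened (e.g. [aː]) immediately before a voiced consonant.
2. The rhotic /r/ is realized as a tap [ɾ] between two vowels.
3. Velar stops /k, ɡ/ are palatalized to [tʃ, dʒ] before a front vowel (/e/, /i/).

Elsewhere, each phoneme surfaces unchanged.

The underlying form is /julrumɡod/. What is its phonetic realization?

/j/ — not in any rule's target class → [j].
/u/ (between /j/ and /l/) occurs before a voiced consonant → [uː] by rule 1.
/l/ stays [l].
/r/ — between /l/ and /u/; rule 2 does not apply here → [r].
/u/ meets the environment for rule 1 (before a voiced consonant) → [uː].
/m/ (between /u/ and /ɡ/): no rule targets it → [m].
/ɡ/ (between /m/ and /o/) fails the environment for rule 3, so it stays [ɡ].
/o/ (between /ɡ/ and /d/): before a voiced consonant, so rule 1 applies → [oː].
/d/ (word-final): no rule targets it → [d].

[juːlruːmɡoːd]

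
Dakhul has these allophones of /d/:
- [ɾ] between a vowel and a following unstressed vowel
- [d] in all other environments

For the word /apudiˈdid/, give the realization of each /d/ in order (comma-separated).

Occurrence 1 (position 4): between a vowel and a following unstressed vowel → [ɾ].
Occurrence 2 (position 6): no conditioning environment matches → elsewhere allophone [d].
Occurrence 3 (position 8): no conditioning environment matches → elsewhere allophone [d].

[ɾ], [d], [d]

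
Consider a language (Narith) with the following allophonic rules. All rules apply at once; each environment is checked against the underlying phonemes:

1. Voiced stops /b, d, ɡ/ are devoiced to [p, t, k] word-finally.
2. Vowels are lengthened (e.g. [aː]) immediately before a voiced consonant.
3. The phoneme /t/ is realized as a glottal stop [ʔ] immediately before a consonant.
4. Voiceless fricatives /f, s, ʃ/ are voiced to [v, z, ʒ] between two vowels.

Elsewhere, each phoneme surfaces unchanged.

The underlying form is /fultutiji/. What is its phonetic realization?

[fuːltutiːji]

/f/ — word-initial; rule 4 does not apply here → [f].
/u/ (between /f/ and /l/) occurs before a voiced consonant → [uː] by rule 2.
/l/ stays [l].
/t/ (between /l/ and /u/) fails the environment for rule 3, so it stays [t].
/u/ — between /t/ and /t/; rule 2 does not apply here → [u].
/t/ — between /u/ and /i/; rule 3 does not apply here → [t].
/i/ meets the environment for rule 2 (before a voiced consonant) → [iː].
/j/ (between /i/ and /i/) is unaffected → [j].
/i/ (word-final): rule 2 targets it, but not before a voiced consonant → unchanged [i].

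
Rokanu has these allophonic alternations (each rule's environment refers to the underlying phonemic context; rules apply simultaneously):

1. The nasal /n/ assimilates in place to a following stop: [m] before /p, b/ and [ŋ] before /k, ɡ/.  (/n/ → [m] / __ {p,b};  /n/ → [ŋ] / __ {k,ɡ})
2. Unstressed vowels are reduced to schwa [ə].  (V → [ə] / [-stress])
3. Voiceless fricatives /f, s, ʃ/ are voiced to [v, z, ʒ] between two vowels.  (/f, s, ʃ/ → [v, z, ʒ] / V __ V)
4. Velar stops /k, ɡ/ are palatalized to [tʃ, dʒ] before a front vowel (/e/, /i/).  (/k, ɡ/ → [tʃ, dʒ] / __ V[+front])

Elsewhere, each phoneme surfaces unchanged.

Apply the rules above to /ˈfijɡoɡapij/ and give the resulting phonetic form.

[ˈfijɡəɡəpəj]

/f/ — word-initial; rule 3 does not apply here → [f].
/i/ (between /f/ and /j/) is in the target of rule 2 but the environment (in an unstressed syllable) is not met → [i].
/j/ (between /i/ and /ɡ/) is unaffected → [j].
/ɡ/ (between /j/ and /o/): rule 4 targets it, but not before a front vowel → unchanged [ɡ].
/o/ — between /ɡ/ and /ɡ/, in an unstressed syllable — surfaces as [ə] (rule 2).
/ɡ/ (between /o/ and /a/) fails the environment for rule 4, so it stays [ɡ].
Rule 2 applies to /a/ (between /ɡ/ and /p/: in an unstressed syllable) → [ə].
/p/ — not in any rule's target class → [p].
/i/ meets the environment for rule 2 (in an unstressed syllable) → [ə].
/j/ — not in any rule's target class → [j].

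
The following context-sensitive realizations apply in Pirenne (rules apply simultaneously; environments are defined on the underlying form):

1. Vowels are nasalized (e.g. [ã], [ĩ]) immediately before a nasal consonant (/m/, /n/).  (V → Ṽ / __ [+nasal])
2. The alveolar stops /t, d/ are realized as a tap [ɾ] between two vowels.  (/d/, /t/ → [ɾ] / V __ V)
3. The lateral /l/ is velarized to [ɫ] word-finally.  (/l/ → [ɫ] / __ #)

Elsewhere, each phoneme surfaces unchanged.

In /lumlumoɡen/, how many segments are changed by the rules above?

3

Segments that undergo a rule: /u/ → [ũ] (rule 1); /u/ → [ũ] (rule 1); /e/ → [ẽ] (rule 1).
All other segments surface unchanged.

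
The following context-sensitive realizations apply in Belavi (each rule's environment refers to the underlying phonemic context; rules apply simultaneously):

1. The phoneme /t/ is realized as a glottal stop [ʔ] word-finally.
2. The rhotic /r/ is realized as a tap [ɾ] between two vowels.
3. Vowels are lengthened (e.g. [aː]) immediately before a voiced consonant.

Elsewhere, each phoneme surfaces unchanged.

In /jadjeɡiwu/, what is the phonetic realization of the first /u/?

/u/ (word-final): rule 3 targets it, but not before a voiced consonant → unchanged [u].

[u]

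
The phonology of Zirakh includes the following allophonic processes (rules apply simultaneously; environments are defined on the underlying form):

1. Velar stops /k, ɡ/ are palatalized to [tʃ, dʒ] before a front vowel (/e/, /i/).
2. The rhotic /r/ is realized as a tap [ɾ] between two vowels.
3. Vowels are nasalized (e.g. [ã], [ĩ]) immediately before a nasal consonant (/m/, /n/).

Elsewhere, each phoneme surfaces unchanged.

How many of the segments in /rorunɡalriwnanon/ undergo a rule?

Segments that undergo a rule: /r/ → [ɾ] (rule 2); /u/ → [ũ] (rule 3); /a/ → [ã] (rule 3); /o/ → [õ] (rule 3).
All other segments surface unchanged.

4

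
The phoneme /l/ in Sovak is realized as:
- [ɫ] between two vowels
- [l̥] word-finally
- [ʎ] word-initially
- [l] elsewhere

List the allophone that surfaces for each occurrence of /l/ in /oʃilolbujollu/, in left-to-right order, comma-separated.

[ɫ], [l], [l], [l]

Occurrence 1 (position 4): between two vowels → [ɫ].
Occurrence 2 (position 6): no conditioning environment matches → elsewhere allophone [l].
Occurrence 3 (position 11): no conditioning environment matches → elsewhere allophone [l].
Occurrence 4 (position 12): no conditioning environment matches → elsewhere allophone [l].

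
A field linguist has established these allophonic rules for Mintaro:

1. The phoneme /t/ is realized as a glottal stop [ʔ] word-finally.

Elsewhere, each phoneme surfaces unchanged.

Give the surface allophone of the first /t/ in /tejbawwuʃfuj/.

/t/ (word-initial) is in the target of rule 1 but the environment (word-finally) is not met → [t].

[t]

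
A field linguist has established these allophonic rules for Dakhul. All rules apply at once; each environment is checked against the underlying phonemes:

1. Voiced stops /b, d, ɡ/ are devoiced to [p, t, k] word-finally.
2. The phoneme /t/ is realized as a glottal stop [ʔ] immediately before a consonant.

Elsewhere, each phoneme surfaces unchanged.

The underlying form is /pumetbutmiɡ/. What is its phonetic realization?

/p/ — not in any rule's target class → [p].
/u/ — not in any rule's target class → [u].
/m/ (between /u/ and /e/): no rule targets it → [m].
/e/ — not in any rule's target class → [e].
/t/ meets the environment for rule 2 (immediately before a consonant) → [ʔ].
/b/ (between /t/ and /u/): rule 1 targets it, but not word-finally → unchanged [b].
/u/ (between /b/ and /t/): no rule targets it → [u].
Rule 2 applies to /t/ (between /u/ and /m/: immediately before a consonant) → [ʔ].
/m/ (between /t/ and /i/) is unaffected → [m].
/i/ (between /m/ and /ɡ/): no rule targets it → [i].
/ɡ/ meets the environment for rule 1 (word-finally) → [k].

[pumeʔbuʔmik]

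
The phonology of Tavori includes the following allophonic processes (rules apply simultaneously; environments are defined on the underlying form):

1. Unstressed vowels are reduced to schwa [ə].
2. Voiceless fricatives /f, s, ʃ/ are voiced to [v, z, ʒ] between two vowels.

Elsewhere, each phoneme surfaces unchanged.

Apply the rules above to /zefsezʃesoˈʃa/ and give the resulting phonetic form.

/z/ stays [z].
/e/ — between /z/ and /f/, in an unstressed syllable — surfaces as [ə] (rule 1).
/f/ (between /e/ and /s/) fails the environment for rule 2, so it stays [f].
/s/ — between /f/ and /e/; rule 2 does not apply here → [s].
Rule 1 applies to /e/ (between /s/ and /z/: in an unstressed syllable) → [ə].
/z/ — not in any rule's target class → [z].
/ʃ/ (between /z/ and /e/) fails the environment for rule 2, so it stays [ʃ].
/e/ — between /ʃ/ and /s/, in an unstressed syllable — surfaces as [ə] (rule 1).
/s/ (between /e/ and /o/): between two vowels, so rule 2 applies → [z].
/o/ (between /s/ and /ʃ/): in an unstressed syllable, so rule 1 applies → [ə].
/ʃ/ (between /o/ and /a/) occurs between two vowels → [ʒ] by rule 2.
/a/ — word-final; rule 1 does not apply here → [a].

[zəfsəzʃəzəˈʒa]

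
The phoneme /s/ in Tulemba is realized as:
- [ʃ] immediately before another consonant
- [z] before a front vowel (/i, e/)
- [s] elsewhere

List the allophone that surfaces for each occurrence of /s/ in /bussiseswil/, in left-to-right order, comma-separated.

[ʃ], [z], [z], [ʃ]

Occurrence 1 (position 3): immediately before another consonant → [ʃ].
Occurrence 2 (position 4): before a front vowel (/i, e/) → [z].
Occurrence 3 (position 6): before a front vowel (/i, e/) → [z].
Occurrence 4 (position 8): immediately before another consonant → [ʃ].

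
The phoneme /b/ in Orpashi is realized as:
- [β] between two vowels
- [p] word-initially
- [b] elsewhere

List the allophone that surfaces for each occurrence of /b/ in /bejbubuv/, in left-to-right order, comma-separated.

Occurrence 1 (position 1): word-initially → [p].
Occurrence 2 (position 4): no conditioning environment matches → elsewhere allophone [b].
Occurrence 3 (position 6): between two vowels → [β].

[p], [b], [β]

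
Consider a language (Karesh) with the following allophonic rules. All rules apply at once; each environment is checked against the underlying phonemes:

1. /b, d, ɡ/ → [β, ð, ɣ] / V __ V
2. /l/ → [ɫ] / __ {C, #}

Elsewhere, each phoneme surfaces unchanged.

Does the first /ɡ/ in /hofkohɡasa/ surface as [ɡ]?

Yes

/ɡ/ (between /h/ and /a/) fails the environment for rule 1, so it stays [ɡ].
The actual realization is [ɡ], which matches [ɡ].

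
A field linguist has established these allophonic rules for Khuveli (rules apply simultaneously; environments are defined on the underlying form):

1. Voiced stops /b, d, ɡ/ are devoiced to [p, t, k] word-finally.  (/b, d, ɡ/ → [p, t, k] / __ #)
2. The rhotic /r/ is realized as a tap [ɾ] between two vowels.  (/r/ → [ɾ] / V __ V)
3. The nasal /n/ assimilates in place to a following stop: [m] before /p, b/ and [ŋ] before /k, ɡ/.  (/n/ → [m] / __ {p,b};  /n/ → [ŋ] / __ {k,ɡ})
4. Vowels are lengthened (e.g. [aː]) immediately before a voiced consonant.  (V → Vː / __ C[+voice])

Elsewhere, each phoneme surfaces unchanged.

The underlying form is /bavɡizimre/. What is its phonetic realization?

[baːvɡiːziːmre]

/b/ (word-initial) is in the target of rule 1 but the environment (word-finally) is not met → [b].
/a/ — between /b/ and /v/, before a voiced consonant — surfaces as [aː] (rule 4).
/v/ (between /a/ and /ɡ/) is unaffected → [v].
/ɡ/ (between /v/ and /i/): rule 1 targets it, but not word-finally → unchanged [ɡ].
Rule 4 applies to /i/ (between /ɡ/ and /z/: before a voiced consonant) → [iː].
/z/ stays [z].
/i/ meets the environment for rule 4 (before a voiced consonant) → [iː].
/m/ stays [m].
/r/ (between /m/ and /e/) is in the target of rule 2 but the environment (between two vowels) is not met → [r].
/e/ (word-final): rule 4 targets it, but not before a voiced consonant → unchanged [e].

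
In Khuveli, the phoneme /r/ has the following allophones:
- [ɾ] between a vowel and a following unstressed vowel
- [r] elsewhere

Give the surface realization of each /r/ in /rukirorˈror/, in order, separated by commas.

Occurrence 1 (position 1): no conditioning environment matches → elsewhere allophone [r].
Occurrence 2 (position 5): between a vowel and a following unstressed vowel → [ɾ].
Occurrence 3 (position 7): no conditioning environment matches → elsewhere allophone [r].
Occurrence 4 (position 8): no conditioning environment matches → elsewhere allophone [r].
Occurrence 5 (position 10): no conditioning environment matches → elsewhere allophone [r].

[r], [ɾ], [r], [r], [r]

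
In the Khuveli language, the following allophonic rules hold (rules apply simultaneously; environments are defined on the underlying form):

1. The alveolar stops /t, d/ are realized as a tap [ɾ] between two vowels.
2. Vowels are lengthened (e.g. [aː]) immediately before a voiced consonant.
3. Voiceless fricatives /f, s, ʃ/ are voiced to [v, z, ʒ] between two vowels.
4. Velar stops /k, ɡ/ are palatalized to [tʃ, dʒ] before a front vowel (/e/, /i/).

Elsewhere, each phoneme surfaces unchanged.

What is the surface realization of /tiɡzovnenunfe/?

[tiːɡzoːvneːnuːnfe]

/t/ (word-initial) fails the environment for rule 1, so it stays [t].
/i/ — between /t/ and /ɡ/, before a voiced consonant — surfaces as [iː] (rule 2).
/ɡ/ (between /i/ and /z/): rule 4 targets it, but not before a front vowel → unchanged [ɡ].
/z/ (between /ɡ/ and /o/): no rule targets it → [z].
Rule 2 applies to /o/ (between /z/ and /v/: before a voiced consonant) → [oː].
/v/ — not in any rule's target class → [v].
/n/ — not in any rule's target class → [n].
/e/ — between /n/ and /n/, before a voiced consonant — surfaces as [eː] (rule 2).
/n/ stays [n].
/u/ — between /n/ and /n/, before a voiced consonant — surfaces as [uː] (rule 2).
/n/ (between /u/ and /f/) is unaffected → [n].
/f/ (between /n/ and /e/) fails the environment for rule 3, so it stays [f].
/e/ (word-final): rule 2 targets it, but not before a voiced consonant → unchanged [e].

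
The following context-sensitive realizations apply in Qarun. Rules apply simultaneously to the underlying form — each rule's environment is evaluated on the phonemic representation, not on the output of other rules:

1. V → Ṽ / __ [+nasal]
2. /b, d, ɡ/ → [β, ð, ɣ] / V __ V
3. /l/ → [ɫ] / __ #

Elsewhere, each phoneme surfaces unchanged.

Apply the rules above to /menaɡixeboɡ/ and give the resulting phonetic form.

/m/ (word-initial): no rule targets it → [m].
/e/ (between /m/ and /n/): before a nasal consonant, so rule 1 applies → [ẽ].
/n/ stays [n].
/a/ (between /n/ and /ɡ/) fails the environment for rule 1, so it stays [a].
/ɡ/ — between /a/ and /i/, between two vowels — surfaces as [ɣ] (rule 2).
/i/ — between /ɡ/ and /x/; rule 1 does not apply here → [i].
/x/ stays [x].
/e/ — between /x/ and /b/; rule 1 does not apply here → [e].
/b/ meets the environment for rule 2 (between two vowels) → [β].
/o/ (between /b/ and /ɡ/) fails the environment for rule 1, so it stays [o].
/ɡ/ — word-final; rule 2 does not apply here → [ɡ].

[mẽnaɣixeβoɡ]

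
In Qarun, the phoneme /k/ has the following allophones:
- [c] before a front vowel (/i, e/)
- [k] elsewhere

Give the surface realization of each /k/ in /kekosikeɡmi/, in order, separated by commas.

Occurrence 1 (position 1): before a front vowel → [c].
Occurrence 2 (position 3): no conditioning environment matches → elsewhere allophone [k].
Occurrence 3 (position 7): before a front vowel → [c].

[c], [k], [c]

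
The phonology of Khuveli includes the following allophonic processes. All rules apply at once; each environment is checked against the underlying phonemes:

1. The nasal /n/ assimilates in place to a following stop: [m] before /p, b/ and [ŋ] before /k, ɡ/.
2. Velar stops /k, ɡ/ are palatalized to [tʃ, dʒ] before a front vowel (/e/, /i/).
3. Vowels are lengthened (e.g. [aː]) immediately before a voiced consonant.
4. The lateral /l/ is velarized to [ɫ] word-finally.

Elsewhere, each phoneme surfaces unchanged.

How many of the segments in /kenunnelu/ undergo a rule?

Segments that undergo a rule: /k/ → [tʃ] (rule 2); /e/ → [eː] (rule 3); /u/ → [uː] (rule 3); /e/ → [eː] (rule 3).
All other segments surface unchanged.

4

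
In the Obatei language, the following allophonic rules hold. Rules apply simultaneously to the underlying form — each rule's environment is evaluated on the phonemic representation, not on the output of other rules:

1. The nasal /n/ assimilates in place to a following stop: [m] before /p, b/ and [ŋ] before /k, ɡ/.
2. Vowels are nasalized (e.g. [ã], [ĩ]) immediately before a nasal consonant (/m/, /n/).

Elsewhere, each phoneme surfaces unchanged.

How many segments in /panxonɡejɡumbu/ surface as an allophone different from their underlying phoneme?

4

Segments that undergo a rule: /a/ → [ã] (rule 2); /o/ → [õ] (rule 2); /n/ → [ŋ] (rule 1); /u/ → [ũ] (rule 2).
All other segments surface unchanged.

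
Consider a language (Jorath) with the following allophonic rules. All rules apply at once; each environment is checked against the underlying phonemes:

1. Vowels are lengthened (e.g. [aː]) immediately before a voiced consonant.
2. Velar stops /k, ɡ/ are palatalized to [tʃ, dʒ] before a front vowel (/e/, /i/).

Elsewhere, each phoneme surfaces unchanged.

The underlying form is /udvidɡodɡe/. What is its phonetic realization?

Rule 1 applies to /u/ (word-initial: before a voiced consonant) → [uː].
/d/ (between /u/ and /v/) is unaffected → [d].
/v/ (between /d/ and /i/): no rule targets it → [v].
/i/ — between /v/ and /d/, before a voiced consonant — surfaces as [iː] (rule 1).
/d/ — not in any rule's target class → [d].
/ɡ/ (between /d/ and /o/) fails the environment for rule 2, so it stays [ɡ].
/o/ — between /ɡ/ and /d/, before a voiced consonant — surfaces as [oː] (rule 1).
/d/ stays [d].
/ɡ/ (between /d/ and /e/): before a front vowel, so rule 2 applies → [dʒ].
/e/ — word-final; rule 1 does not apply here → [e].

[uːdviːdɡoːddʒe]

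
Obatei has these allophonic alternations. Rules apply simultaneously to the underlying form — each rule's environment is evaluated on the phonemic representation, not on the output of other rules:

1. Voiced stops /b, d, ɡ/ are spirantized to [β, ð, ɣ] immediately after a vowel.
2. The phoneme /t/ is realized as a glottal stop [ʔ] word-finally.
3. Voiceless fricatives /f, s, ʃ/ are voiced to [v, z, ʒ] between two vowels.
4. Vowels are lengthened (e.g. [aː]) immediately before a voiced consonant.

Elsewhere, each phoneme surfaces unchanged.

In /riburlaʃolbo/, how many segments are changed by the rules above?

5

Segments that undergo a rule: /i/ → [iː] (rule 4); /b/ → [β] (rule 1); /u/ → [uː] (rule 4); /ʃ/ → [ʒ] (rule 3); /o/ → [oː] (rule 4).
All other segments surface unchanged.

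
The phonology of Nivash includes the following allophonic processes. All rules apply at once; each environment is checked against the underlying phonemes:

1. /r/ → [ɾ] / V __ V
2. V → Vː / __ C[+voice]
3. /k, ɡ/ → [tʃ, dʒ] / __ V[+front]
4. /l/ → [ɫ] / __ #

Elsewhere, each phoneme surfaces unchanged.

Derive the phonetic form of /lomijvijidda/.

[loːmiːjviːjiːdda]

/l/ — word-initial; rule 4 does not apply here → [l].
/o/ meets the environment for rule 2 (before a voiced consonant) → [oː].
/m/ (between /o/ and /i/): no rule targets it → [m].
/i/ — between /m/ and /j/, before a voiced consonant — surfaces as [iː] (rule 2).
/j/ (between /i/ and /v/): no rule targets it → [j].
/v/ (between /j/ and /i/) is unaffected → [v].
/i/ — between /v/ and /j/, before a voiced consonant — surfaces as [iː] (rule 2).
/j/ — not in any rule's target class → [j].
/i/ (between /j/ and /d/) occurs before a voiced consonant → [iː] by rule 2.
/d/ stays [d].
/d/ stays [d].
/a/ (word-final) fails the environment for rule 2, so it stays [a].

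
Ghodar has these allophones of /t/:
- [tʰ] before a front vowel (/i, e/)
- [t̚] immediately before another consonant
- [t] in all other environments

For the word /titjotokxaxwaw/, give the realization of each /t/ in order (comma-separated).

Occurrence 1 (position 1): before a front vowel (/i, e/) → [tʰ].
Occurrence 2 (position 3): immediately before another consonant → [t̚].
Occurrence 3 (position 6): no conditioning environment matches → elsewhere allophone [t].

[tʰ], [t̚], [t]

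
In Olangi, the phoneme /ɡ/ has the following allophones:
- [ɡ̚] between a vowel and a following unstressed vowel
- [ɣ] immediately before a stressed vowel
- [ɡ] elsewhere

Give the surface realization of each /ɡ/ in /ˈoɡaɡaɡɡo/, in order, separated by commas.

Occurrence 1 (position 2): between a vowel and a following unstressed vowel → [ɡ̚].
Occurrence 2 (position 4): between a vowel and a following unstressed vowel → [ɡ̚].
Occurrence 3 (position 6): no conditioning environment matches → elsewhere allophone [ɡ].
Occurrence 4 (position 7): no conditioning environment matches → elsewhere allophone [ɡ].

[ɡ̚], [ɡ̚], [ɡ], [ɡ]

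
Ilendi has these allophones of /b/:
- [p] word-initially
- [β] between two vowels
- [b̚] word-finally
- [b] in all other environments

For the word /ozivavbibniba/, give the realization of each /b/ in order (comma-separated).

[b], [b], [β]

Occurrence 1 (position 7): no conditioning environment matches → elsewhere allophone [b].
Occurrence 2 (position 9): no conditioning environment matches → elsewhere allophone [b].
Occurrence 3 (position 12): between two vowels → [β].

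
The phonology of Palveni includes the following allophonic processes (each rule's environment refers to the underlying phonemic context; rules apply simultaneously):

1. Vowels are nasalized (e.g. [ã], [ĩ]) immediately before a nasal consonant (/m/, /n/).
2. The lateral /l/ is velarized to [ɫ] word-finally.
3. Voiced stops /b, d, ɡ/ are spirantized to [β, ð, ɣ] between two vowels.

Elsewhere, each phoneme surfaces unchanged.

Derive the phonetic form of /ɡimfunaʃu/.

/ɡ/ — word-initial; rule 3 does not apply here → [ɡ].
/i/ — between /ɡ/ and /m/, before a nasal consonant — surfaces as [ĩ] (rule 1).
/m/ (between /i/ and /f/) is unaffected → [m].
/f/ stays [f].
/u/ (between /f/ and /n/): before a nasal consonant, so rule 1 applies → [ũ].
/n/ — not in any rule's target class → [n].
/a/ (between /n/ and /ʃ/): rule 1 targets it, but not before a nasal consonant → unchanged [a].
/ʃ/ (between /a/ and /u/): no rule targets it → [ʃ].
/u/ — word-final; rule 1 does not apply here → [u].

[ɡĩmfũnaʃu]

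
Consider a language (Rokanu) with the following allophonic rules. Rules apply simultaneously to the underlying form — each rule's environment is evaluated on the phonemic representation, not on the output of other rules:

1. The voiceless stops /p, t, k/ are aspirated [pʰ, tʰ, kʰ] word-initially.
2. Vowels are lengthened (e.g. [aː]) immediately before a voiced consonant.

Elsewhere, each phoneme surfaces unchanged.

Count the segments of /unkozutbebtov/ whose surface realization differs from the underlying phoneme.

Segments that undergo a rule: /u/ → [uː] (rule 2); /o/ → [oː] (rule 2); /e/ → [eː] (rule 2); /o/ → [oː] (rule 2).
All other segments surface unchanged.

4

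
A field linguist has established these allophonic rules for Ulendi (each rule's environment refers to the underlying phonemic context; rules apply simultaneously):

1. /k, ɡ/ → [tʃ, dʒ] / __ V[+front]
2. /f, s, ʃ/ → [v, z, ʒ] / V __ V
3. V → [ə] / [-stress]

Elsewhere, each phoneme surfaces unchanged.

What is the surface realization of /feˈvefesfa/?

[fəˈvevəsfə]

/f/ (word-initial): rule 2 targets it, but not between two vowels → unchanged [f].
/e/ (between /f/ and /v/): in an unstressed syllable, so rule 3 applies → [ə].
/v/ stays [v].
/e/ (between /v/ and /f/) fails the environment for rule 3, so it stays [e].
/f/ (between /e/ and /e/) occurs between two vowels → [v] by rule 2.
/e/ (between /f/ and /s/): in an unstressed syllable, so rule 3 applies → [ə].
/s/ (between /e/ and /f/) fails the environment for rule 2, so it stays [s].
/f/ (between /s/ and /a/): rule 2 targets it, but not between two vowels → unchanged [f].
/a/ (word-final): in an unstressed syllable, so rule 3 applies → [ə].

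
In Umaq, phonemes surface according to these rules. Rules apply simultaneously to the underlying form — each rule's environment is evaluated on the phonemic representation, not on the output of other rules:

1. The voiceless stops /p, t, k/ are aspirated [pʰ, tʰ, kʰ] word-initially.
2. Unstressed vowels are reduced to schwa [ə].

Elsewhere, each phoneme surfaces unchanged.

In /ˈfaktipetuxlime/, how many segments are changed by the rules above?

Segments that undergo a rule: /i/ → [ə] (rule 2); /e/ → [ə] (rule 2); /u/ → [ə] (rule 2); /i/ → [ə] (rule 2); /e/ → [ə] (rule 2).
All other segments surface unchanged.

5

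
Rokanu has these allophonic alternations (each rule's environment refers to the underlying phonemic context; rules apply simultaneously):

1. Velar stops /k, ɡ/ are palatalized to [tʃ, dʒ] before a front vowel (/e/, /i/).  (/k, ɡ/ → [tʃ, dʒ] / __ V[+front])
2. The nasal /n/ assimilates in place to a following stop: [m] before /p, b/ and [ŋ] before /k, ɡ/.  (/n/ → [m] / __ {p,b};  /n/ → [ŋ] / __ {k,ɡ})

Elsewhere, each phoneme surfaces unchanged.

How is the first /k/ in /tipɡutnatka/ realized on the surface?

[k]

/k/ (between /t/ and /a/) fails the environment for rule 1, so it stays [k].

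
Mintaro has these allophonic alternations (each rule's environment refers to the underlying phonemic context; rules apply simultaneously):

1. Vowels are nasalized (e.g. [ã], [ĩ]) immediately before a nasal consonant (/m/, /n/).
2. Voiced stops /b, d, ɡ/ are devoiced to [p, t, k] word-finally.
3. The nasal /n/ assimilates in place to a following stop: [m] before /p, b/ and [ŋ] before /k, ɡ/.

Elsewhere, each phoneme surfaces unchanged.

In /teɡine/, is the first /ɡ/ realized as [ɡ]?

/ɡ/ — between /e/ and /i/; rule 2 does not apply here → [ɡ].
The actual realization is [ɡ], which matches [ɡ].

Yes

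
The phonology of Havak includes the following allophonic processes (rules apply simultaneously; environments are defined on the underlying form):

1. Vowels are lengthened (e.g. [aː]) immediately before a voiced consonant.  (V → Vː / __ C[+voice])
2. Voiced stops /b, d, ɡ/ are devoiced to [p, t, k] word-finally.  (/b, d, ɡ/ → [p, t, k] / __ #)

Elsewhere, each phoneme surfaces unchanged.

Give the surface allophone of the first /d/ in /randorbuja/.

/d/ (between /n/ and /o/) fails the environment for rule 2, so it stays [d].

[d]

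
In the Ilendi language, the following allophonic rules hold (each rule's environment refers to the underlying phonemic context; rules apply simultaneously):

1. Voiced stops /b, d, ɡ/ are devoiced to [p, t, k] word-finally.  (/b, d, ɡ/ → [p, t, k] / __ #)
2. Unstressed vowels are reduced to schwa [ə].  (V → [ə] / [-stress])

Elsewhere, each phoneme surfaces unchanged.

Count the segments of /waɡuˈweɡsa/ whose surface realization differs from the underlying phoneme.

3

Segments that undergo a rule: /a/ → [ə] (rule 2); /u/ → [ə] (rule 2); /a/ → [ə] (rule 2).
All other segments surface unchanged.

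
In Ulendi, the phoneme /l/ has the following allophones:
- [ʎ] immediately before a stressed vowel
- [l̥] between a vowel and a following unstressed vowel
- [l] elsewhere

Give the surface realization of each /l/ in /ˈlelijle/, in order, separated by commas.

[ʎ], [l̥], [l]

Occurrence 1 (position 1): immediately before a stressed vowel → [ʎ].
Occurrence 2 (position 3): between a vowel and a following unstressed vowel → [l̥].
Occurrence 3 (position 6): no conditioning environment matches → elsewhere allophone [l].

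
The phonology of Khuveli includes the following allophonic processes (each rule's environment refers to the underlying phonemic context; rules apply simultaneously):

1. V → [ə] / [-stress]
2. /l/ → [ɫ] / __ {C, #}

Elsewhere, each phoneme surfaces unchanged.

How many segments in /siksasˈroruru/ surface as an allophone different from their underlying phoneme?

Segments that undergo a rule: /i/ → [ə] (rule 1); /a/ → [ə] (rule 1); /u/ → [ə] (rule 1); /u/ → [ə] (rule 1).
All other segments surface unchanged.

4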